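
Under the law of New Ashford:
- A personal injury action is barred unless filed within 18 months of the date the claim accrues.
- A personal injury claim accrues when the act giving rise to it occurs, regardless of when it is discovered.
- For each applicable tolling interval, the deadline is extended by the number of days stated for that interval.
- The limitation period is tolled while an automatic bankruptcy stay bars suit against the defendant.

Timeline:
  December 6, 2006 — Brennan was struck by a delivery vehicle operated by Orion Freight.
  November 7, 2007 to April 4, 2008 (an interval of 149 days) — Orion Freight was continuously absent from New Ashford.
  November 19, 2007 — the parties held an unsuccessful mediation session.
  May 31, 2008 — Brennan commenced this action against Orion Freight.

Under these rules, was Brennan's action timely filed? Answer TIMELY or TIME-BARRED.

The claim accrued on December 6, 2006, when the wrongful act occurred.
18 months from December 6, 2006 is June 6, 2008.
Although the defendant's absence ran from November 7, 2007 to April 4, 2008, the stated rules do not make that a tolling event, so it is disregarded.
None of the other events listed affects the running of the period under the stated rules.
Brennan filed on May 31, 2008, before the June 6, 2008 deadline, so the action is timely.

TIMELY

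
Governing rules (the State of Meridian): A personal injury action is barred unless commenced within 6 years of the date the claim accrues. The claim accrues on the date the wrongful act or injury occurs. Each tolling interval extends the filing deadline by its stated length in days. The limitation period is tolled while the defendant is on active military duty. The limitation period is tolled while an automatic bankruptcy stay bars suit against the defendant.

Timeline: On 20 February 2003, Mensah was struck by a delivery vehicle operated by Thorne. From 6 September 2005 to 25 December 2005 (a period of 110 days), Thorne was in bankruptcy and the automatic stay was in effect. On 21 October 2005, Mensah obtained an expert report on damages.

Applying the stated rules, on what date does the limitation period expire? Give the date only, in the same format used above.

10 June 2009

The claim accrued on 20 February 2003, the date of the act.
Adding the 6 years base period to 20 February 2003 gives a deadline of 20 February 2009, before any tolling.
Because the automatic bankruptcy stay ran from 6 September 2005 to 25 December 2005, the deadline is extended by 110 days to 10 June 2009.
None of the other events listed affects the running of the period under the stated rules.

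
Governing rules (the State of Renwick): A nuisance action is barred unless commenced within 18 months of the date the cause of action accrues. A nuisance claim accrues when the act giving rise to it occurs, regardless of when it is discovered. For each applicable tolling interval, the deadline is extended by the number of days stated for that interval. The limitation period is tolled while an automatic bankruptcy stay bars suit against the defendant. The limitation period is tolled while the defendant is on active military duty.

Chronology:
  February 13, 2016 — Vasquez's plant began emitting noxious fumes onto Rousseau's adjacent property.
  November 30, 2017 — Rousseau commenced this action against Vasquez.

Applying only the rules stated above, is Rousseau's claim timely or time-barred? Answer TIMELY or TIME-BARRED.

The claim accrued on February 13, 2016, when the wrongful act occurred.
18 months from February 13, 2016 is August 13, 2017.
Filing on November 30, 2017 missed the August 13, 2017 deadline — the action is time-barred.

TIME-BARRED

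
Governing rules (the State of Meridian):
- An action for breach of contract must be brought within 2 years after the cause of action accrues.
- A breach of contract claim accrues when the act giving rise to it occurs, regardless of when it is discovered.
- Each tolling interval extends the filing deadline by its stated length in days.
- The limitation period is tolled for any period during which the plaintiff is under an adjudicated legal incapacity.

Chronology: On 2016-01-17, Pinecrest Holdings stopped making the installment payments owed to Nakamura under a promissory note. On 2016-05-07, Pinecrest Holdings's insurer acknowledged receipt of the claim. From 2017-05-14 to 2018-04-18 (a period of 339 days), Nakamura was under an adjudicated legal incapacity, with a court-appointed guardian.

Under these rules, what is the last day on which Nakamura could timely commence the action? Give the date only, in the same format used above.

2018-12-22

The limitation period began to run on 2016-01-17.
2 years from 2016-01-17 is 2018-01-17.
The period was tolled for 339 days by the plaintiff's legal incapacity (2017-05-14 to 2018-04-18), pushing the deadline to 2018-12-22.
The other events in the timeline have no effect on the limitation period under the stated rules.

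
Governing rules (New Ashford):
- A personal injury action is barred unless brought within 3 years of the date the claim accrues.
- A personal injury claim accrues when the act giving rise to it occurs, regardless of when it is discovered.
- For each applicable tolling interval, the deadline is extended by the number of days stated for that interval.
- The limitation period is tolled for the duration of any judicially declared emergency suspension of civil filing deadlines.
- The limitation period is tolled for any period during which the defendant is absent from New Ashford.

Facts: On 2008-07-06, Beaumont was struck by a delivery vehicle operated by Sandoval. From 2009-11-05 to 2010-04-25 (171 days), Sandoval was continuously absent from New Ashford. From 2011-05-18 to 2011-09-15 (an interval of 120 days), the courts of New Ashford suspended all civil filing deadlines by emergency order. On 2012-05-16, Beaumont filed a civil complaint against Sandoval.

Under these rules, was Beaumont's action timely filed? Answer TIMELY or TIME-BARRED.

TIME-BARRED

The claim accrued on 2008-07-06, when the wrongful act occurred.
3 years from 2008-07-06 is 2011-07-06.
Because the defendant's absence from the jurisdiction ran from 2009-11-05 to 2010-04-25, the deadline is extended by 171 days to 2011-12-24.
The period was tolled for 120 days by the emergency suspension of filing deadlines (2011-05-18 to 2011-09-15), pushing the deadline to 2012-04-22.
Beaumont filed on 2012-05-16, after the 2012-04-22 deadline, so the action is time-barred.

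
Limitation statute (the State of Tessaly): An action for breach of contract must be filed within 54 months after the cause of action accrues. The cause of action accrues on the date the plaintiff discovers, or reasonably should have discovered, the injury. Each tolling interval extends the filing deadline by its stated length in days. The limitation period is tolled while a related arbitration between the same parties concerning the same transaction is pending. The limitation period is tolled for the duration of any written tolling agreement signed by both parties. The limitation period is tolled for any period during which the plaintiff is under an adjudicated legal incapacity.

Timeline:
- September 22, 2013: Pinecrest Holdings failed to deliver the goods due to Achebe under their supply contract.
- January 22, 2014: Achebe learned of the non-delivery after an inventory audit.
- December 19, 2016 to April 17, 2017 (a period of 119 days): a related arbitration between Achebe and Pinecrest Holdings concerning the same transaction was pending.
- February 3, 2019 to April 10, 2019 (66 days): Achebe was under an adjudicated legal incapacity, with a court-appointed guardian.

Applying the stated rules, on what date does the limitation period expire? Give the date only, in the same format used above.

The claim did not accrue until Achebe discovered the injury on January 22, 2014; the September 22, 2013 act date does not start the clock under the stated rule.
Adding the 54 months base period to January 22, 2014 gives a deadline of July 22, 2018, before any tolling.
Because the pending related arbitration ran from December 19, 2016 to April 17, 2017, the deadline is extended by 119 days to November 18, 2018.
The plaintiff's legal incapacity from February 3, 2019 to April 10, 2019 began after the period had already run on November 18, 2018, so it has no tolling effect.

November 18, 2018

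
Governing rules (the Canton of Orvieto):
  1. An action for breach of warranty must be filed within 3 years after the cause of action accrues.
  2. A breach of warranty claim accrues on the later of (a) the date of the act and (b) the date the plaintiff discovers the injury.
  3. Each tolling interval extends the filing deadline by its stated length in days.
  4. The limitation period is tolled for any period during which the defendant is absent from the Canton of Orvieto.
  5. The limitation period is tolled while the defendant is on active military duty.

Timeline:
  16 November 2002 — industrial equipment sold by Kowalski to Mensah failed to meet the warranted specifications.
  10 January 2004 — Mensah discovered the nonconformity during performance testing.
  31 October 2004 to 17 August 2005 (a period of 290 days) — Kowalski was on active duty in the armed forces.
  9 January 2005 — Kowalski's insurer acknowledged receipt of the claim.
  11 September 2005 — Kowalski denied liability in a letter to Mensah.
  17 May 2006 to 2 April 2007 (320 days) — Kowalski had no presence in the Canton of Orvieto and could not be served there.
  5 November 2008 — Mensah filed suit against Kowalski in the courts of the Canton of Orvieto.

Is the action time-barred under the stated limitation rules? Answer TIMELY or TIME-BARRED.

TIME-BARRED

Because discovery on 10 January 2004 post-dates the 16 November 2002 act, accrual under the later-of rule falls on 10 January 2004.
Adding the 3 years base period to 10 January 2004 gives a deadline of 10 January 2007, before any tolling.
The defendant's active military service from 31 October 2004 to 17 August 2005 tolled the period for 290 days, extending the deadline to 27 October 2007.
Because the defendant's absence from the jurisdiction ran from 17 May 2006 to 2 April 2007, the deadline is extended by 320 days to 11 September 2008.
The other events in the timeline have no effect on the limitation period under the stated rules.
Filing on 5 November 2008 missed the 11 September 2008 deadline — the action is time-barred.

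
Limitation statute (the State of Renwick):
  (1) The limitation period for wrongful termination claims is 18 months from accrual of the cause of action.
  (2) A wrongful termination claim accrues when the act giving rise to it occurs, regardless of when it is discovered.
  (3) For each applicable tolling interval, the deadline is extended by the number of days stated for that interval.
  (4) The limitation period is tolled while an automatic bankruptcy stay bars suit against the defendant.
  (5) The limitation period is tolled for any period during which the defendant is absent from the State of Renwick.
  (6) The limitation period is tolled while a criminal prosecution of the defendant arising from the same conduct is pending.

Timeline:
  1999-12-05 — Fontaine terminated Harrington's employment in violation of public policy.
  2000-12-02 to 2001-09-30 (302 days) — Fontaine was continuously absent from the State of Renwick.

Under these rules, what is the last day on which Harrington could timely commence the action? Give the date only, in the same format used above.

2002-04-03

The claim accrued on 1999-12-05, when the wrongful act occurred.
The untolled deadline — 18 months after 1999-12-05 — is 2001-06-05.
The period was tolled for 302 days by the defendant's absence from the jurisdiction (2000-12-02 to 2001-09-30), pushing the deadline to 2002-04-03.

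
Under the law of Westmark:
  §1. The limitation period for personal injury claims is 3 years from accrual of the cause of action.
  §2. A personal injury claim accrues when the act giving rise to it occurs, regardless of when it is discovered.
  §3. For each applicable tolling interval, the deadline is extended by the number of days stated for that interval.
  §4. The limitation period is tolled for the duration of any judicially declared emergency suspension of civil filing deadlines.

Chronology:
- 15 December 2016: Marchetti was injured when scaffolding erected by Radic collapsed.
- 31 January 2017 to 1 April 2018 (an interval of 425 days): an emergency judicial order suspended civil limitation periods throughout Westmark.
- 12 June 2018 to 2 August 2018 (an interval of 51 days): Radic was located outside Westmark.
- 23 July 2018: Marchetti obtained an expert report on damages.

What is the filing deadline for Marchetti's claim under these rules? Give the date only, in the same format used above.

The claim accrued on 15 December 2016, when the wrongful act occurred.
The untolled deadline — 3 years after 15 December 2016 — is 15 December 2019.
Because the emergency suspension of filing deadlines ran from 31 January 2017 to 1 April 2018, the deadline is extended by 425 days to 12 February 2021.
Although the defendant's absence ran from 12 June 2018 to 2 August 2018, the stated rules do not make that a tolling event, so it is disregarded.
None of the other events listed affects the running of the period under the stated rules.

12 February 2021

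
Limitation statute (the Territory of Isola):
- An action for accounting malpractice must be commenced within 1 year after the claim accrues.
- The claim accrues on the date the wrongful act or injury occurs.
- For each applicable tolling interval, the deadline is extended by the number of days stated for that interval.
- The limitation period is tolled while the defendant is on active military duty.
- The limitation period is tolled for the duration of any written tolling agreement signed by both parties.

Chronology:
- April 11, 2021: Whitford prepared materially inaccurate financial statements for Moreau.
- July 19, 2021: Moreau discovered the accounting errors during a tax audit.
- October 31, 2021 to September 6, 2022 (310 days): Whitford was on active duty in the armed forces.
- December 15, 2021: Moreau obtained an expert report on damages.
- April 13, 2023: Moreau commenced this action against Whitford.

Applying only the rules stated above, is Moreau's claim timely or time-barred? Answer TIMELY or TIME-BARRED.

The claim accrued on April 11, 2021, when the wrongful act occurred; under the stated occurrence rule the July 19, 2021 discovery does not delay accrual.
1 year from April 11, 2021 is April 11, 2022.
The defendant's active military service from October 31, 2021 to September 6, 2022 tolled the period for 310 days, extending the deadline to February 15, 2023.
Nothing else in the chronology tolls or restarts the period.
The April 13, 2023 filing falls after the February 15, 2023 deadline; the claim is time-barred.

TIME-BARRED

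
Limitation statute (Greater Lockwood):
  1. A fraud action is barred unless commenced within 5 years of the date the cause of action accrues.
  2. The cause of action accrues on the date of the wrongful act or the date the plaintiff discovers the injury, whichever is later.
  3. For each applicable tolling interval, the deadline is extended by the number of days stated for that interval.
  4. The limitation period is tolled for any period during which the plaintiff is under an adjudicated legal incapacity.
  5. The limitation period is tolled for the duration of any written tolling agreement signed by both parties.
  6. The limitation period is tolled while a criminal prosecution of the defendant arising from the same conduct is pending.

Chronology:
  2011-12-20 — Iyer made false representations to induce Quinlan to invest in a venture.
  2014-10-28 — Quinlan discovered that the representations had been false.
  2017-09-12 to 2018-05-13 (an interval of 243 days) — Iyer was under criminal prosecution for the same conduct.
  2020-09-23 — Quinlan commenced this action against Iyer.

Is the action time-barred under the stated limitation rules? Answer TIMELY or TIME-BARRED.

Because discovery on 2014-10-28 post-dates the 2011-12-20 act, accrual under the later-of rule falls on 2014-10-28.
5 years from 2014-10-28 is 2019-10-28.
Because the pending criminal prosecution ran from 2017-09-12 to 2018-05-13, the deadline is extended by 243 days to 2020-06-27.
Filing on 2020-09-23 missed the 2020-06-27 deadline — the action is time-barred.

TIME-BARRED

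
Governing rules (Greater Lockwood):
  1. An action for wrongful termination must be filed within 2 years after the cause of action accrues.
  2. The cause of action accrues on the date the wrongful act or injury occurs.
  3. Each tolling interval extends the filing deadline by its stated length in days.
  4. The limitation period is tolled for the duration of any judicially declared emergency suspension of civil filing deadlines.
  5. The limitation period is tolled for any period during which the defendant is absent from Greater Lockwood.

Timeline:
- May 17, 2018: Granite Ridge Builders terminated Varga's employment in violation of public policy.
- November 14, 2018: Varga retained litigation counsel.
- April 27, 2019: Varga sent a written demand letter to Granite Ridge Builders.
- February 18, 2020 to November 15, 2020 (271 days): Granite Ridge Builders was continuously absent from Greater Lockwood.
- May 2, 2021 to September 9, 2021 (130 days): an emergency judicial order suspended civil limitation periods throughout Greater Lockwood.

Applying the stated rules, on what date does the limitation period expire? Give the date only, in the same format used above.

The cause of action accrued on May 17, 2018, the date of the act.
The untolled deadline — 2 years after May 17, 2018 — is May 17, 2020.
The defendant's absence from the jurisdiction from February 18, 2020 to November 15, 2020 tolled the period for 271 days, extending the deadline to February 12, 2021.
By the time the emergency suspension of filing deadlines began on May 2, 2021, the limitation period had already expired on February 12, 2021; that interval cannot revive it.
Nothing else in the chronology tolls or restarts the period.

February 12, 2021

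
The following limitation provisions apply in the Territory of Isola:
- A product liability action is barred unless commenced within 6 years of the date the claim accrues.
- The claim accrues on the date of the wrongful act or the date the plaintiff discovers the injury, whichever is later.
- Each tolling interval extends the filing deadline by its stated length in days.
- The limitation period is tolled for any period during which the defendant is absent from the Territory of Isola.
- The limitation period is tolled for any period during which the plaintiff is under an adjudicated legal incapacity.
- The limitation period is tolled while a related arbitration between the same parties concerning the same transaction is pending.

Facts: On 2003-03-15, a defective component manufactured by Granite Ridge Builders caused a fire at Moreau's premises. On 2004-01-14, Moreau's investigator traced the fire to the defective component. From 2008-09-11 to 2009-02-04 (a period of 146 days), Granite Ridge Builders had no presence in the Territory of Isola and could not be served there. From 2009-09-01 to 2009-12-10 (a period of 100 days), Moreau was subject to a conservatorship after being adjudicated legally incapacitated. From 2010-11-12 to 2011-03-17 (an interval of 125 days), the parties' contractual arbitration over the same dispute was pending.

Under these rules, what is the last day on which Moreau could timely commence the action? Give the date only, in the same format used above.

2010-09-17

Because discovery on 2004-01-14 post-dates the 2003-03-15 act, accrual under the later-of rule falls on 2004-01-14.
Adding the 6 years base period to 2004-01-14 gives a deadline of 2010-01-14, before any tolling.
The period was tolled for 146 days by the defendant's absence from the jurisdiction (2008-09-11 to 2009-02-04), pushing the deadline to 2010-06-09.
The plaintiff's legal incapacity from 2009-09-01 to 2009-12-10 tolled the period for 100 days, extending the deadline to 2010-09-17.
The pending related arbitration from 2010-11-12 to 2011-03-17 began after the period had already run on 2010-09-17, so it has no tolling effect.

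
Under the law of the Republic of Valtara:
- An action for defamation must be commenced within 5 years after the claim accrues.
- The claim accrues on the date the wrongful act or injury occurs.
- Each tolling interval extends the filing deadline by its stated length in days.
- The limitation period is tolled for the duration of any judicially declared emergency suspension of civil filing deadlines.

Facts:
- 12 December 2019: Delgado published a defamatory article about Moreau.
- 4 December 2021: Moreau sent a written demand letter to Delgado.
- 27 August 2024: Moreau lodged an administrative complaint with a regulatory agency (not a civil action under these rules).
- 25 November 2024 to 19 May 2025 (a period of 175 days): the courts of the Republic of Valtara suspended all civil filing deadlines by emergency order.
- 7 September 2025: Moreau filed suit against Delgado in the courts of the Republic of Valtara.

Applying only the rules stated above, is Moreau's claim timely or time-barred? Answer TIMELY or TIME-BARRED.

The limitation period began to run on 12 December 2019.
5 years from 12 December 2019 is 12 December 2024.
The period was tolled for 175 days by the emergency suspension of filing deadlines (25 November 2024 to 19 May 2025), pushing the deadline to 5 June 2025.
The other events in the timeline have no effect on the limitation period under the stated rules.
Filing on 7 September 2025 missed the 5 June 2025 deadline — the action is time-barred.

TIME-BARRED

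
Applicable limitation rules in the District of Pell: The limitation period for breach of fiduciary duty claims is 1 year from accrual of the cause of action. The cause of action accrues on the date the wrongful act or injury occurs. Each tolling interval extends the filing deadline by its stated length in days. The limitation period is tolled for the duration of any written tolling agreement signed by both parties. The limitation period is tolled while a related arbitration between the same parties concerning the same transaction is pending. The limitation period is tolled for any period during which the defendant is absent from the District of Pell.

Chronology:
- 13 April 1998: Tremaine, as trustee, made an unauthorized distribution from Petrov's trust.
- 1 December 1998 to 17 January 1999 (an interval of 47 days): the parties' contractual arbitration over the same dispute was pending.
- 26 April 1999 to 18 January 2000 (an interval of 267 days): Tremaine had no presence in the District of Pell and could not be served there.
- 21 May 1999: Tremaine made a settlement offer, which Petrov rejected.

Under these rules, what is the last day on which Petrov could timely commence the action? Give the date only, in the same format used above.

21 February 2000

The cause of action accrued on 13 April 1998, the date of the act.
1 year from 13 April 1998 is 13 April 1999.
The period was tolled for 47 days by the pending related arbitration (1 December 1998 to 17 January 1999), pushing the deadline to 30 May 1999.
The period was tolled for 267 days by the defendant's absence from the jurisdiction (26 April 1999 to 18 January 2000), pushing the deadline to 21 February 2000.
None of the other events listed affects the running of the period under the stated rules.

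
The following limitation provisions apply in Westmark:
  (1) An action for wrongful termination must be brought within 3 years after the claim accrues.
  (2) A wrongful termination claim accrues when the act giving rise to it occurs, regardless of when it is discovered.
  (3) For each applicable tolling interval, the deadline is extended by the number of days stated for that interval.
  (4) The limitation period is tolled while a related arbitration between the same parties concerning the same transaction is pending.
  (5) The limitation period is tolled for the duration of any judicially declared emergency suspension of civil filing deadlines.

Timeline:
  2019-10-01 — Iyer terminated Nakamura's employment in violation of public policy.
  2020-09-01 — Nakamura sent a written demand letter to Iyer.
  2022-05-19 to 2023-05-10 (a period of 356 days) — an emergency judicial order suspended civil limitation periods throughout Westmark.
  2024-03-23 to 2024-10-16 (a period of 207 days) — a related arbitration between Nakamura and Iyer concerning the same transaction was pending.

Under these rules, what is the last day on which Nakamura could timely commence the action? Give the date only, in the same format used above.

The claim accrued on 2019-10-01, the date of the act.
Adding the 3 years base period to 2019-10-01 gives a deadline of 2022-10-01, before any tolling.
Because the emergency suspension of filing deadlines ran from 2022-05-19 to 2023-05-10, the deadline is extended by 356 days to 2023-09-22.
The pending related arbitration starting 2024-03-23 came too late — the period had run on 2023-09-22 — and so does not extend the deadline.
The other events in the timeline have no effect on the limitation period under the stated rules.

2023-09-22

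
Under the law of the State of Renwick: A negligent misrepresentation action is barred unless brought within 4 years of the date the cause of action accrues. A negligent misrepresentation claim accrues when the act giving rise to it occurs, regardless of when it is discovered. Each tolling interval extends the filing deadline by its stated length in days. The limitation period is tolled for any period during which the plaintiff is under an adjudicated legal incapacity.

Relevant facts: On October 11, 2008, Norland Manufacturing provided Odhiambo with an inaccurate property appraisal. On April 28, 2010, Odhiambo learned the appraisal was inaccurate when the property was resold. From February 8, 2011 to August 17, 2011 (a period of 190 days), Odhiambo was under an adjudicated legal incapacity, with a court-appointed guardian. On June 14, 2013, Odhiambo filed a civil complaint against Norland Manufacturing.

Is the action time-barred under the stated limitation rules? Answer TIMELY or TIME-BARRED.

The claim accrued on October 11, 2008, when the wrongful act occurred; under the stated occurrence rule the April 28, 2010 discovery does not delay accrual.
Adding the 4 years base period to October 11, 2008 gives a deadline of October 11, 2012, before any tolling.
Because the plaintiff's legal incapacity ran from February 8, 2011 to August 17, 2011, the deadline is extended by 190 days to April 19, 2013.
Filing on June 14, 2013 missed the April 19, 2013 deadline — the action is time-barred.

TIME-BARRED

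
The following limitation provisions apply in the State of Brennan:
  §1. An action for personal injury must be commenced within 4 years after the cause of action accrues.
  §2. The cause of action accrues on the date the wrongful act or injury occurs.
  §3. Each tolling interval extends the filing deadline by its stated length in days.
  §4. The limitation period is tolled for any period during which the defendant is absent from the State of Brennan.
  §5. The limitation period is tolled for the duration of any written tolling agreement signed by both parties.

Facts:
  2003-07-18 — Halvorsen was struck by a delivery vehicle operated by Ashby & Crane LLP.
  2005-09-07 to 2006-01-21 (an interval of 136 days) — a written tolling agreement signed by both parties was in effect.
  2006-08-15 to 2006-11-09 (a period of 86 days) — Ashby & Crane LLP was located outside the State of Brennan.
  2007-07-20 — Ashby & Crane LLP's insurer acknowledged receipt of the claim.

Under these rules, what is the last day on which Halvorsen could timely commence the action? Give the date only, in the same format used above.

2008-02-25

The claim accrued on 2003-07-18, when the wrongful act occurred.
Adding the 4 years base period to 2003-07-18 gives a deadline of 2007-07-18, before any tolling.
The period was tolled for 136 days by the written tolling agreement (2005-09-07 to 2006-01-21), pushing the deadline to 2007-12-01.
The defendant's absence from the jurisdiction from 2006-08-15 to 2006-11-09 tolled the period for 86 days, extending the deadline to 2008-02-25.
The other events in the timeline have no effect on the limitation period under the stated rules.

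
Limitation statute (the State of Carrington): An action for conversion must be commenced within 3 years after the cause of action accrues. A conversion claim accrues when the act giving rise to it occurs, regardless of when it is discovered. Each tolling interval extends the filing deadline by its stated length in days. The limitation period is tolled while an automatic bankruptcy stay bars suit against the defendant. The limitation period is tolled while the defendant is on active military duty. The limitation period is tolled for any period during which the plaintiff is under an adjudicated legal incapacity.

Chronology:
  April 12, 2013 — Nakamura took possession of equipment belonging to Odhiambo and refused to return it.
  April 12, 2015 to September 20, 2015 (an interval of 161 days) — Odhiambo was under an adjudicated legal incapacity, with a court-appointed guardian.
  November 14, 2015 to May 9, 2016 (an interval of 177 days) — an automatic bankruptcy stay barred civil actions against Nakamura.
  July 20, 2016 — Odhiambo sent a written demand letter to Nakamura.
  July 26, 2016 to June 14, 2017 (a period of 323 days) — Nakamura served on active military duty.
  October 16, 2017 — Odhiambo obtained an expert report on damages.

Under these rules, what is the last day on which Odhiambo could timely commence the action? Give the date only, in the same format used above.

The claim accrued on April 12, 2013, when the wrongful act occurred.
Adding the 3 years base period to April 12, 2013 gives a deadline of April 12, 2016, before any tolling.
The period was tolled for 161 days by the plaintiff's legal incapacity (April 12, 2015 to September 20, 2015), pushing the deadline to September 20, 2016.
The automatic bankruptcy stay from November 14, 2015 to May 9, 2016 tolled the period for 177 days, extending the deadline to March 16, 2017.
Because the defendant's active military service ran from July 26, 2016 to June 14, 2017, the deadline is extended by 323 days to February 2, 2018.
None of the other events listed affects the running of the period under the stated rules.

February 2, 2018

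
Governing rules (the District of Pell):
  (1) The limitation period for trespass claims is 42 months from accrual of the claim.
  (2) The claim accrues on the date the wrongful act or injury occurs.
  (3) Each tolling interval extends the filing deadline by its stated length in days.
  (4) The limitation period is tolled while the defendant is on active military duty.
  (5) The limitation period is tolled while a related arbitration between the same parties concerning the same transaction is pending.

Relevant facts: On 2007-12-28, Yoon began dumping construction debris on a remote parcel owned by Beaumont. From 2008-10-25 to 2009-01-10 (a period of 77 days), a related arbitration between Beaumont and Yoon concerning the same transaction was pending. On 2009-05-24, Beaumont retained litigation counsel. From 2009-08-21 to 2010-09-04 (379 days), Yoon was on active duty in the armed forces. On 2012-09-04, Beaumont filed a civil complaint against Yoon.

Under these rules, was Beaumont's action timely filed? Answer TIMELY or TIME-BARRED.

The limitation period began to run on 2007-12-28.
The untolled deadline — 42 months after 2007-12-28 — is 2011-06-28.
Because the pending related arbitration ran from 2008-10-25 to 2009-01-10, the deadline is extended by 77 days to 2011-09-13.
The defendant's active military service from 2009-08-21 to 2010-09-04 tolled the period for 379 days, extending the deadline to 2012-09-26.
Nothing else in the chronology tolls or restarts the period.
Beaumont filed on 2012-09-04, before the 2012-09-26 deadline, so the action is timely.

TIMELY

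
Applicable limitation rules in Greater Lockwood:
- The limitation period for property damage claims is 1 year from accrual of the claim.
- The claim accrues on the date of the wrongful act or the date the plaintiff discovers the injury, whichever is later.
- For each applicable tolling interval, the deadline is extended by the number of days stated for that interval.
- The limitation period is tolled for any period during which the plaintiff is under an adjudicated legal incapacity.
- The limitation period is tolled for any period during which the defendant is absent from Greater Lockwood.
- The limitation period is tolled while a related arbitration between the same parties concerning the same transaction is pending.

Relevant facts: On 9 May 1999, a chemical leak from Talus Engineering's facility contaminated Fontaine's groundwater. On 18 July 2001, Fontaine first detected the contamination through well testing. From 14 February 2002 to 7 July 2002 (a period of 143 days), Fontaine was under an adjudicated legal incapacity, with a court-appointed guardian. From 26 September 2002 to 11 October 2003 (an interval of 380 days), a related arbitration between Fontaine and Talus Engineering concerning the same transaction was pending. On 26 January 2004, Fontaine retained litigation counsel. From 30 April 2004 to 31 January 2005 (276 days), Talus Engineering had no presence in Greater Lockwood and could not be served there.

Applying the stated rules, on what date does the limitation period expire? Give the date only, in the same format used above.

The claim accrued on 18 July 2001 — the later of the 9 May 1999 act and the 18 July 2001 discovery.
Adding the 1 year base period to 18 July 2001 gives a deadline of 18 July 2002, before any tolling.
The plaintiff's legal incapacity from 14 February 2002 to 7 July 2002 tolled the period for 143 days, extending the deadline to 8 December 2002.
Because the pending related arbitration ran from 26 September 2002 to 11 October 2003, the deadline is extended by 380 days to 23 December 2003.
The defendant's absence from the jurisdiction starting 30 April 2004 came too late — the period had run on 23 December 2003 — and so does not extend the deadline.
Nothing else in the chronology tolls or restarts the period.

23 December 2003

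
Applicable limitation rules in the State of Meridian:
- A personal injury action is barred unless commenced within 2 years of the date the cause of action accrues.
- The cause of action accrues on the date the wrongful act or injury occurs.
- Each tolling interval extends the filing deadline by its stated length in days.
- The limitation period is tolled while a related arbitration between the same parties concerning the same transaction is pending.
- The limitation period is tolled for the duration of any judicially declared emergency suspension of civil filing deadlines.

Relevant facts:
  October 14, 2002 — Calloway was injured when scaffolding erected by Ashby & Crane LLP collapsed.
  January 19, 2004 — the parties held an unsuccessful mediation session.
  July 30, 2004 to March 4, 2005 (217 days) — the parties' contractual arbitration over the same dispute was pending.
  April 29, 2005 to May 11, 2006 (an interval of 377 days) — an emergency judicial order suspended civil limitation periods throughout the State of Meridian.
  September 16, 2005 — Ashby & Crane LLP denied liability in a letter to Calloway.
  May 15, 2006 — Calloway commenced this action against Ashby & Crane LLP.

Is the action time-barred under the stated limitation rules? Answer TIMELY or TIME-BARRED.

The cause of action accrued on October 14, 2002, the date of the act.
2 years from October 14, 2002 is October 14, 2004.
The period was tolled for 217 days by the pending related arbitration (July 30, 2004 to March 4, 2005), pushing the deadline to May 19, 2005.
The emergency suspension of filing deadlines from April 29, 2005 to May 11, 2006 tolled the period for 377 days, extending the deadline to May 31, 2006.
None of the other events listed affects the running of the period under the stated rules.
Calloway filed on May 15, 2006, before the May 31, 2006 deadline, so the action is timely.

TIMELY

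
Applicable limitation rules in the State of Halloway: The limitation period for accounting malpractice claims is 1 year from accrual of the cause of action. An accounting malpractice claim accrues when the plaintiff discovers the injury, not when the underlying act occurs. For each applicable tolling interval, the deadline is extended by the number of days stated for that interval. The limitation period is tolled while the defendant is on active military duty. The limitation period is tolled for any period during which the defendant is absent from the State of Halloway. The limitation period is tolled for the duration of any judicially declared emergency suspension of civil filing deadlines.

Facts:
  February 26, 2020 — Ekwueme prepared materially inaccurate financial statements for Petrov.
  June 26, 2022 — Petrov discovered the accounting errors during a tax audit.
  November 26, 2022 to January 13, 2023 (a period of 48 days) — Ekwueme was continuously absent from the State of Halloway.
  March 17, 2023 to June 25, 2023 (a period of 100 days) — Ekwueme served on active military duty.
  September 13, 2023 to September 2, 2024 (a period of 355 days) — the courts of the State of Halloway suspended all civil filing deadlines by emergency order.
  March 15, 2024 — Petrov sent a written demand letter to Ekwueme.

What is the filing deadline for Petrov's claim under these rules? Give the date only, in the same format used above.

November 10, 2024

Under the discovery rule, the claim accrued on June 26, 2022, when Petrov discovered the injury — not on the February 26, 2020 date of the underlying act.
Adding the 1 year base period to June 26, 2022 gives a deadline of June 26, 2023, before any tolling.
Because the defendant's absence from the jurisdiction ran from November 26, 2022 to January 13, 2023, the deadline is extended by 48 days to August 13, 2023.
The period was tolled for 100 days by the defendant's active military service (March 17, 2023 to June 25, 2023), pushing the deadline to November 21, 2023.
The period was tolled for 355 days by the emergency suspension of filing deadlines (September 13, 2023 to September 2, 2024), pushing the deadline to November 10, 2024.
The other events in the timeline have no effect on the limitation period under the stated rules.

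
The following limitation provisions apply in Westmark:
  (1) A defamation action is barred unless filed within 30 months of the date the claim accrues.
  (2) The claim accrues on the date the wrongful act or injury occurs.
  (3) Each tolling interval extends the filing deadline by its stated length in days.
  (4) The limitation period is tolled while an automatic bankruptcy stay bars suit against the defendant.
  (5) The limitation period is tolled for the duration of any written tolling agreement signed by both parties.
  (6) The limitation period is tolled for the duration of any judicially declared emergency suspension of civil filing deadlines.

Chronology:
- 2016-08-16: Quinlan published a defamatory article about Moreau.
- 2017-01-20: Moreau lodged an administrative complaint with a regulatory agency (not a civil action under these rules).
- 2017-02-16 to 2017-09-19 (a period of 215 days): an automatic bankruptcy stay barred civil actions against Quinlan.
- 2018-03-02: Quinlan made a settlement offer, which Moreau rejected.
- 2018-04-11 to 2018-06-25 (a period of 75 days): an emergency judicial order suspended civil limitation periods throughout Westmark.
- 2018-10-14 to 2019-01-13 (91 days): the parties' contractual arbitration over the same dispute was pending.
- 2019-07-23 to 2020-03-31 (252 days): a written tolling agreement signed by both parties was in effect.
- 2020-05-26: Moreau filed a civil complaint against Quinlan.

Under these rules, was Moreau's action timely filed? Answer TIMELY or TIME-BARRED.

TIMELY

The claim accrued on 2016-08-16, when the wrongful act occurred.
The untolled deadline — 30 months after 2016-08-16 — is 2019-02-16.
The period was tolled for 215 days by the automatic bankruptcy stay (2017-02-16 to 2017-09-19), pushing the deadline to 2019-09-19.
Because the emergency suspension of filing deadlines ran from 2018-04-11 to 2018-06-25, the deadline is extended by 75 days to 2019-12-03.
The period was tolled for 252 days by the written tolling agreement (2019-07-23 to 2020-03-31), pushing the deadline to 2020-08-11.
Although a pending arbitration ran from 2018-10-14 to 2019-01-13, the stated rules do not make that a tolling event, so it is disregarded.
The other events in the timeline have no effect on the limitation period under the stated rules.
The 2020-05-26 filing precedes the 2020-08-11 deadline; the claim is timely.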